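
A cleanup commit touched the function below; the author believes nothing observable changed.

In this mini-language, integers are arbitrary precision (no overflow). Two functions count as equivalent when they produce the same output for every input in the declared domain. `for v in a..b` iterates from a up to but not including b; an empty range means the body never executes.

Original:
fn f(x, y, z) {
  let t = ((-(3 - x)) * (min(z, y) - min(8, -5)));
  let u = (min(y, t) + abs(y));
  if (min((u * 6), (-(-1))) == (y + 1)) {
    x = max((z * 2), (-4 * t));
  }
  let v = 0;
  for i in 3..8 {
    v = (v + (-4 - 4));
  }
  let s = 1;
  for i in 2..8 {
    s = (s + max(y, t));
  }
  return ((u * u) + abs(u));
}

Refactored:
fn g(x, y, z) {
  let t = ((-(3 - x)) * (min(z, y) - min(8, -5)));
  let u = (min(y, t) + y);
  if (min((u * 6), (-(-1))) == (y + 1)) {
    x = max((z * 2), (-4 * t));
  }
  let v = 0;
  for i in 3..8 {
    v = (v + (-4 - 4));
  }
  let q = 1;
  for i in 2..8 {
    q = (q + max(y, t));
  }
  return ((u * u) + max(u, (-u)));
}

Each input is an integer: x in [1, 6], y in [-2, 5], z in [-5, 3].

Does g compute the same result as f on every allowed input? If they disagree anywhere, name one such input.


Not equivalent: x=1, y=-2, z=-5 separates them (0 vs 20).
f: t := 0 | u := 0 | (min((u * 6), (-(-1))) == (y + 1)): false | v := 0 | iter i=3: | v := -8 | iter i=4: | v := -16 | iter i=5: | v := -24 | iter i=6: | v := -32 | iter i=7: | v := -40 | s := 1 | iter i=2: | s := 1 | iter i=3: | s := 1 | iter i=4: | s := 1 | iter i=5: | s := 1 | iter i=6: | s := 1 | iter i=7: | s := 1 | result 0
g: t := 0 | u := -4 | (min((u * 6), (-(-1))) == (y + 1)): false | v := 0 | iter i=3: | v := -8 | iter i=4: | v := -16 | iter i=5: | v := -24 | iter i=6: | v := -32 | iter i=7: | v := -40 | q := 1 | iter i=2: | q := 1 | iter i=3: | q := 1 | iter i=4: | q := 1 | iter i=5: | q := 1 | iter i=6: | q := 1 | iter i=7: | q := 1 | result 20
verdict: not equivalent; witness: x=1, y=-2, z=-5


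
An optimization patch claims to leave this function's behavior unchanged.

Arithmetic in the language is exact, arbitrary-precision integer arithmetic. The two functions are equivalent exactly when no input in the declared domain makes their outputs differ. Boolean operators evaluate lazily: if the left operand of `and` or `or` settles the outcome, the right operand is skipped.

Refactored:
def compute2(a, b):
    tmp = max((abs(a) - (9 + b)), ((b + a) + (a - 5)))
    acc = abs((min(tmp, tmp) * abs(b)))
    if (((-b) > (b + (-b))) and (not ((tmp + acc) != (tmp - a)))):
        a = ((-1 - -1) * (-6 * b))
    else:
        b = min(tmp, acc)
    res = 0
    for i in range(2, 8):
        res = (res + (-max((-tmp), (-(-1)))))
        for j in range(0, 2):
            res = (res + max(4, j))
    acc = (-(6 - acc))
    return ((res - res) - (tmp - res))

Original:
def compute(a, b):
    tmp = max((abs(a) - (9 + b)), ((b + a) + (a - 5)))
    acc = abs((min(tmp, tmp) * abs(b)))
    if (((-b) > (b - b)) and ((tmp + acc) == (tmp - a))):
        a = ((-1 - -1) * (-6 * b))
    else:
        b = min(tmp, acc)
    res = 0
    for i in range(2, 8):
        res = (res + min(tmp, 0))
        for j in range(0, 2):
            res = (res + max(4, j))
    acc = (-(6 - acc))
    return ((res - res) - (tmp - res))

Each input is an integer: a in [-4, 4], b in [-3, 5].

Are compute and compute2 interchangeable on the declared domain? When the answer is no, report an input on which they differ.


Evaluate both at a=0, b=5.
compute: tmp = 0; acc = 0; (((-b) > (b - b)) and ((tmp + acc) == (tmp - a))) -> false; b = 0; res = 0; [i=2]; res = 0; [j=0]; res = 4; [j=1]; res = 8; [i=3]; res = 8; [j=0]; res = 12; [j=1]; res = 16; [i=4]; res = 16; [j=0]; res = 20; [j=1]; res = 24; [i=5]; res = 24; [j=0]; res = 28; [j=1]; res = 32; [i=6]; res = 32; [j=0]; res = 36; [j=1]; res = 40; [i=7]; res = 40; [j=0]; res = 44; [j=1]; res = 48; acc = -6; return 48
compute2: tmp = 0; acc = 0; (((-b) > (b + (-b))) and (not ((tmp + acc) != (tmp - a)))) -> false; b = 0; res = 0; [i=2]; res = -1; [j=0]; res = 3; [j=1]; res = 7; [i=3]; res = 6; [j=0]; res = 10; [j=1]; res = 14; [i=4]; res = 13; [j=0]; res = 17; [j=1]; res = 21; [i=5]; res = 20; [j=0]; res = 24; [j=1]; res = 28; [i=6]; res = 27; [j=0]; res = 31; [j=1]; res = 35; [i=7]; res = 34; [j=0]; res = 38; [j=1]; res = 42; acc = -6; return 42
48 against 42: the behavior changed.
verdict: not equivalent; witness: a=0, b=5


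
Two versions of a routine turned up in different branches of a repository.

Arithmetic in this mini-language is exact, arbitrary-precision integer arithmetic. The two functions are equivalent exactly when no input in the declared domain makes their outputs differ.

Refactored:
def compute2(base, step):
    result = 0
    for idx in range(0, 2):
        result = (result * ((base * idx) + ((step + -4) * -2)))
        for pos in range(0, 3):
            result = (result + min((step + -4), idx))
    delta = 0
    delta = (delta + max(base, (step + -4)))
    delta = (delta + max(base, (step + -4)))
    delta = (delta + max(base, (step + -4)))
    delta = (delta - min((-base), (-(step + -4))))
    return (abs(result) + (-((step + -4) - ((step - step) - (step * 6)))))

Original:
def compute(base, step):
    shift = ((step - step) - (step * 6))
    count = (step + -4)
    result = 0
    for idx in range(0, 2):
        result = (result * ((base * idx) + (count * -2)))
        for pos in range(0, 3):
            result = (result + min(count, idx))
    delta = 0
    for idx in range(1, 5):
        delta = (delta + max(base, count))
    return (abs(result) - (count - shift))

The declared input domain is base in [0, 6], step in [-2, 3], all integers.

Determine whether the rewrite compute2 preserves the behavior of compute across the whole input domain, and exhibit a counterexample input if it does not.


This is a faithful refactor — min/max/abs usage differs, and loop structure differs, and arithmetic usage differs, and constant usage differs, and local variable names differ, but the computed results match everywhere.
Tracing base=0, step=1: compute: shift=-6, then count=-3, then result=0, then (idx=0), then result=0, then (pos=0), then result=-3, then (pos=1), then result=-6, then (pos=2), then result=-9, then (idx=1), then result=-54, then (pos=0), then result=-57, then (pos=1), then result=-60, then (pos=2), then result=-63, then delta=0, then (idx=1), then delta=0, then (idx=2), then delta=0, then (idx=3), then delta=0, then (idx=4), then delta=0, then returns 60 | compute2: result=0, then (idx=0), then result=0, then (pos=0), then result=-3, then (pos=1), then result=-6, then (pos=2), then result=-9, then (idx=1), then result=-54, then (pos=0), then result=-57, then (pos=1), then result=-60, then (pos=2), then result=-63, then delta=0, then delta=0, then delta=0, then delta=0, then delta=0, then returns 60 — matching result 60.
Across all 42 domain points the two functions coincide.
verdict: equivalent


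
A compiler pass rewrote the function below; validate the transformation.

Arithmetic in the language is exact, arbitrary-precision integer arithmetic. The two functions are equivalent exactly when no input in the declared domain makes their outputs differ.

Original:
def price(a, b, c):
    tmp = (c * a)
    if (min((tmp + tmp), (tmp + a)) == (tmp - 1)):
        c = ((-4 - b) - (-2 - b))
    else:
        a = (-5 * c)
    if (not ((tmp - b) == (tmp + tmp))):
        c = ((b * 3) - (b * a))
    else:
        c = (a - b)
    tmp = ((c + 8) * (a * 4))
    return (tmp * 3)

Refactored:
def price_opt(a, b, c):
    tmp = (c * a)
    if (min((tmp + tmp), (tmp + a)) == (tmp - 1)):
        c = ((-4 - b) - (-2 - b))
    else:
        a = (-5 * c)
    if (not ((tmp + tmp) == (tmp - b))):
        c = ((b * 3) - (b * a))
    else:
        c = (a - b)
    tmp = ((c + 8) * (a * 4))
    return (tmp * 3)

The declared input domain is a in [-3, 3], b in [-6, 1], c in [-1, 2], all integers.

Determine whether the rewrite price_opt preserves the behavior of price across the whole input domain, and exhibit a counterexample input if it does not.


Differences: same computation, different form — yet all 224 inputs agree.
verdict: equivalent


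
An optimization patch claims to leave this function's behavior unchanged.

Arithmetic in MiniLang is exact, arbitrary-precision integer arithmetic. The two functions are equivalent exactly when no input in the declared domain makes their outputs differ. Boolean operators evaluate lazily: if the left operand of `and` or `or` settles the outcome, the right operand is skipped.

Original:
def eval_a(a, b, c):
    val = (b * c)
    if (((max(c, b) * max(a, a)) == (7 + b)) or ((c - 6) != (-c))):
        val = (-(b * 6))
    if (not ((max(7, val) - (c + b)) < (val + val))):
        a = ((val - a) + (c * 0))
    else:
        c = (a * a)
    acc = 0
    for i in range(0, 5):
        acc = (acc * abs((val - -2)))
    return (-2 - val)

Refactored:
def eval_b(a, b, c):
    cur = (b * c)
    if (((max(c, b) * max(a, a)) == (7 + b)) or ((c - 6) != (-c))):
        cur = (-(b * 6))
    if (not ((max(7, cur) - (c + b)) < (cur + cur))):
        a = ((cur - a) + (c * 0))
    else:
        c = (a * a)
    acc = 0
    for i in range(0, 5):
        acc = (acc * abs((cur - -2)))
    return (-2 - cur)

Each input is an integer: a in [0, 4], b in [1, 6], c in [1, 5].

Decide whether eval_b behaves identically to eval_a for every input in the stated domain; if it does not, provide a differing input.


The two are interchangeable: local variable names differ, and every declared input agrees.
Spot check at a=4, b=5, c=5 — eval_a: val := 25 | (((max(c, b) * max(a, a)) == (7 + b)) or ((c - 6) != (-c))): true | val := -30 | (not ((max(7, val) - (c + b)) < (val + val))): true | a := -34 | acc := 0 | iter i=0: | acc := 0 | iter i=1: | acc := 0 | iter i=2: | acc := 0 | iter i=3: | acc := 0 | iter i=4: | acc := 0 | result 28. eval_b: cur := 25 | (((max(c, b) * max(a, a)) == (7 + b)) or ((c - 6) != (-c))): true | cur := -30 | (not ((max(7, cur) - (c + b)) < (cur + cur))): true | a := -34 | acc := 0 | iter i=0: | acc := 0 | iter i=1: | acc := 0 | iter i=2: | acc := 0 | iter i=3: | acc := 0 | iter i=4: | acc := 0 | result 28. Both give 28.
Every one of the 150 inputs gives matching results.
verdict: equivalent


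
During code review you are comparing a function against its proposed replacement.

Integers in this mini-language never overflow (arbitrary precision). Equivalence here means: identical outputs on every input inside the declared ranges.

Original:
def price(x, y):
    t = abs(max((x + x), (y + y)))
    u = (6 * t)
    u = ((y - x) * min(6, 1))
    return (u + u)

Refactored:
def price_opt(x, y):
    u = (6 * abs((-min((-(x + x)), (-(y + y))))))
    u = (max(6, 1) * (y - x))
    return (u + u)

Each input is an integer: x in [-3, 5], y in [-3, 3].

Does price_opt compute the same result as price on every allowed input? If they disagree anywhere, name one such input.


Take x=-3, y=-2.
price: t = 4; u = 24; u = 1; return 2
price_opt: u = 24; u = 6; return 12
2 against 12: the behavior changed.
verdict: not equivalent; witness: x=-3, y=-2


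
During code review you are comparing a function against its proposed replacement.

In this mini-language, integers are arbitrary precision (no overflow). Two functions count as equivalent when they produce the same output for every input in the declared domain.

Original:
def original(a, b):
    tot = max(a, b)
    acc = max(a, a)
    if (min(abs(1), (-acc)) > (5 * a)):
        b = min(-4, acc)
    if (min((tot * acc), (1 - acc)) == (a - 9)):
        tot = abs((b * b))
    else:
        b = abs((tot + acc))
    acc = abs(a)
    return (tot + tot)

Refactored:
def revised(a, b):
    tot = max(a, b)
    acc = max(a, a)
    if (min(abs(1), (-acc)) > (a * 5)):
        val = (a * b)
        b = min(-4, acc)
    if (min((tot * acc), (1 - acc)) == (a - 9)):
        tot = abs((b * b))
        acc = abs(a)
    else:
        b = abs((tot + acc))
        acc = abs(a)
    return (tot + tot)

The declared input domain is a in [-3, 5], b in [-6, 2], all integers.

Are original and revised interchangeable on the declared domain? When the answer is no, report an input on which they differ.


Equivalent — the differences include arithmetic usage differs; and local variable names differ; and min/max/abs usage differs; and statement counts differ, yet no declared input distinguishes the two.
As a probe, take a=2, b=2: original runs tot = 2; acc = 2; (min(abs(1), (-acc)) > (5 * a)) -> false; (min((tot * acc), (1 - acc)) == (a - 9)) -> false; b = 4; acc = 2; return 4; revised runs tot = 2; acc = 2; (min(abs(1), (-acc)) > (a * 5)) -> false; (min((tot * acc), (1 - acc)) == (a - 9)) -> false; b = 4; acc = 2; return 4; both end at 4.
Every one of the 81 inputs gives matching results.
verdict: equivalent


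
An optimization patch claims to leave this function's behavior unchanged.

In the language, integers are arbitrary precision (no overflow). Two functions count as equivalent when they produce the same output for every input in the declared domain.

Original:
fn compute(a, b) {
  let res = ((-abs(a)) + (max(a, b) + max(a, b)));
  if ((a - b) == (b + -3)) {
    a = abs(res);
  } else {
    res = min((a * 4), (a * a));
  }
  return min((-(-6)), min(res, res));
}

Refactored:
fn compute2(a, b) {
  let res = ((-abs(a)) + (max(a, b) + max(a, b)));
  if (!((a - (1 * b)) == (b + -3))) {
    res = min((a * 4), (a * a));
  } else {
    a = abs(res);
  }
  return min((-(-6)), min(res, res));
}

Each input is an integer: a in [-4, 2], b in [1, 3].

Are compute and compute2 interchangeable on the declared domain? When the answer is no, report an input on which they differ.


Side by side, the visible changes include: arithmetic usage differs, boolean connective usage differs, constant usage differs.
Spot check at a=2, b=2 — compute: res = 2; ((a - b) == (b + -3)) -> false; res = 4; return 4. compute2: res = 2; (!((a - (1 * b)) == (b + -3))) -> true; res = 4; return 4. Both give 4.
Checked all 21 inputs in the declared domain: the outputs agree on every one.
verdict: equivalent


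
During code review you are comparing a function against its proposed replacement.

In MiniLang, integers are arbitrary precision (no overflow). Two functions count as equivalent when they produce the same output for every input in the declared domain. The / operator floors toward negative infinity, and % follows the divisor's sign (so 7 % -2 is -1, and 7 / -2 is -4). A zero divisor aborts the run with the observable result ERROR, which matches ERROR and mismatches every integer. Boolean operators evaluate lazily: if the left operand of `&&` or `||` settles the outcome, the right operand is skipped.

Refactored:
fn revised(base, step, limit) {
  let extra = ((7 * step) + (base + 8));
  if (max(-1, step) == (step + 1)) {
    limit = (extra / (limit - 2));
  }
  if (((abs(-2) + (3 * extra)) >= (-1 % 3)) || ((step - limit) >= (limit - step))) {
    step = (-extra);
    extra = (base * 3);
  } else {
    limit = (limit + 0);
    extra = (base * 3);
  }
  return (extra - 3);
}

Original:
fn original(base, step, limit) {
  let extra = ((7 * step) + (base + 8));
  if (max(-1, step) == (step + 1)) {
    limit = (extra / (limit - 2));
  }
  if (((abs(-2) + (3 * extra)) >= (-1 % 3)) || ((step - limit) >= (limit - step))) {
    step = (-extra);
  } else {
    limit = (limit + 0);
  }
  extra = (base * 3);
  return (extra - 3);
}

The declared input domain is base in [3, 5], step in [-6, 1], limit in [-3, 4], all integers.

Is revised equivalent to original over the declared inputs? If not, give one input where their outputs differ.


Behavior is preserved: although statement counts differ, plus constant usage differs, plus arithmetic usage differs, the outputs never diverge.
Spot check at base=5, step=-6, limit=-2 — original: extra := -29 | (max(-1, step) == (step + 1)): false | (((abs(-2) + (3 * extra)) >= (-1 % 3)) || ((step - limit) >= (limit - step))): false | limit := -2 | extra := 15 | result 12. revised: extra := -29 | (max(-1, step) == (step + 1)): false | (((abs(-2) + (3 * extra)) >= (-1 % 3)) || ((step - limit) >= (limit - step))): false | limit := -2 | extra := 15 | result 12. Both give 12.
Every one of the 192 inputs gives matching results.
verdict: equivalent


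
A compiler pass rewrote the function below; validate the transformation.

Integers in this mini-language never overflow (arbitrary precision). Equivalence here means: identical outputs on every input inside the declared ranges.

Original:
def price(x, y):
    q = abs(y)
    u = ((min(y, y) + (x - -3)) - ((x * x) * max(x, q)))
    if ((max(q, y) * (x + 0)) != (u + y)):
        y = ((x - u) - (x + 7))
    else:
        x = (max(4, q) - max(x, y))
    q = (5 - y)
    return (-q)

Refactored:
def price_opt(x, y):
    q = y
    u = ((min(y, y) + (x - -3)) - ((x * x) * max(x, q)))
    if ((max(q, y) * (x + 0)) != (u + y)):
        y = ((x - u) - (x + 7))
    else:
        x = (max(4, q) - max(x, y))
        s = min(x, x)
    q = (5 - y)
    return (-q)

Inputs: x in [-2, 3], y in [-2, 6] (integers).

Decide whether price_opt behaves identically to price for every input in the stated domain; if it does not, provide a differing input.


At x=-2, y=-2: price gives -3, price_opt gives -19.
verdict: not equivalent; witness: x=-2, y=-2


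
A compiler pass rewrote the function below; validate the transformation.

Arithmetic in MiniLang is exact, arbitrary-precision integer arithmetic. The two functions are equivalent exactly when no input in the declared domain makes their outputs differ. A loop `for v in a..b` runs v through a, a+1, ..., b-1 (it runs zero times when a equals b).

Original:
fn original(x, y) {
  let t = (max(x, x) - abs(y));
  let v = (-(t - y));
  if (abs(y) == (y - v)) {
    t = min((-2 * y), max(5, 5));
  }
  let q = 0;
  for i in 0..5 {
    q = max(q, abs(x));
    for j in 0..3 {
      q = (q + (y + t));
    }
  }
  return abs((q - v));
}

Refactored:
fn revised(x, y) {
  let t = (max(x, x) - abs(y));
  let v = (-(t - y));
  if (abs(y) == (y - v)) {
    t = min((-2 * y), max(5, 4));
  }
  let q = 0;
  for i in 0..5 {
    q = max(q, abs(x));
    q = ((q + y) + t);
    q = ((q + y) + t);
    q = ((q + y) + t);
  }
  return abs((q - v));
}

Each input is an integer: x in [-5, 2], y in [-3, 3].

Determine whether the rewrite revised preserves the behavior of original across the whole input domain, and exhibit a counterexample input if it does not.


The edit looks behavioral (`5` became `4`), but over these ranges it never changes the outcome.
One worked example (x=0, y=0) — original: t := 0 | v := 0 | (abs(y) == (y - v)): true | t := 0 | q := 0 | iter i=0: | q := 0 | iter j=0: | q := 0 | iter j=1: | q := 0 | iter j=2: | q := 0 | iter i=1: | q := 0 | iter j=0: | q := 0 | iter j=1: | q := 0 | iter j=2: | q := 0 | iter i=2: | q := 0 | iter j=0: | q := 0 | iter j=1: | q := 0 | iter j=2: | q := 0 | iter i=3: | q := 0 | iter j=0: | q := 0 | iter j=1: | q := 0 | iter j=2: | q := 0 | iter i=4: | q := 0 | iter j=0: | q := 0 | iter j=1: | q := 0 | iter j=2: | q := 0 | result 0; revised: t := 0 | v := 0 | (abs(y) == (y - v)): true | t := 0 | q := 0 | iter i=0: | q := 0 | q := 0 | q := 0 | q := 0 | iter i=1: | q := 0 | q := 0 | q := 0 | q := 0 | iter i=2: | q := 0 | q := 0 | q := 0 | q := 0 | iter i=3: | q := 0 | q := 0 | q := 0 | q := 0 | iter i=4: | q := 0 | q := 0 | q := 0 | q := 0 | result 0; agreement on 0.
Checked all 56 inputs in the declared domain: the outputs agree on every one.
verdict: equivalent


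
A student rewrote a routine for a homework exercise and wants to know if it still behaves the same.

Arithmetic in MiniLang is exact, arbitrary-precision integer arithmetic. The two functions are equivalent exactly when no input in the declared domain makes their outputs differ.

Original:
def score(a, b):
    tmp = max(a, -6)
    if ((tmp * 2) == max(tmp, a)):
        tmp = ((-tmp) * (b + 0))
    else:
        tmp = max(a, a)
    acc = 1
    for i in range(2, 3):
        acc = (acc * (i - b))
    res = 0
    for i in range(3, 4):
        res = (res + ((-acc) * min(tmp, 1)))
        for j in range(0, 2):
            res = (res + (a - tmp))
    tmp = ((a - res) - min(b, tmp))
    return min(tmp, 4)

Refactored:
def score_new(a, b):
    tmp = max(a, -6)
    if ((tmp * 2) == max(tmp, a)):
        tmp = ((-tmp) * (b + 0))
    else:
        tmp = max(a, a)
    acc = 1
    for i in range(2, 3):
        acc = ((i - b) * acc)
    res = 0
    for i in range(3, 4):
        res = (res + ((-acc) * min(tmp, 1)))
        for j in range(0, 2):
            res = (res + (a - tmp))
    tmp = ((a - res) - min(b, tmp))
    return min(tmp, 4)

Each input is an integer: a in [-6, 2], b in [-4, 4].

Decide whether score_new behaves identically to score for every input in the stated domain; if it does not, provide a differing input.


The two versions differ — the changes include same computation, different form.
One worked example (a=-1, b=2) — score: tmp=-1, then ((tmp * 2) == max(tmp, a)) is false, then tmp=-1, then acc=1, then (i=2), then acc=0, then res=0, then (i=3), then res=0, then (j=0), then res=0, then (j=1), then res=0, then tmp=0, then returns 0; score_new: tmp=-1, then ((tmp * 2) == max(tmp, a)) is false, then tmp=-1, then acc=1, then (i=2), then acc=0, then res=0, then (i=3), then res=0, then (j=0), then res=0, then (j=1), then res=0, then tmp=0, then returns 0; agreement on 0.
Every one of the 81 inputs gives matching results.
verdict: equivalent


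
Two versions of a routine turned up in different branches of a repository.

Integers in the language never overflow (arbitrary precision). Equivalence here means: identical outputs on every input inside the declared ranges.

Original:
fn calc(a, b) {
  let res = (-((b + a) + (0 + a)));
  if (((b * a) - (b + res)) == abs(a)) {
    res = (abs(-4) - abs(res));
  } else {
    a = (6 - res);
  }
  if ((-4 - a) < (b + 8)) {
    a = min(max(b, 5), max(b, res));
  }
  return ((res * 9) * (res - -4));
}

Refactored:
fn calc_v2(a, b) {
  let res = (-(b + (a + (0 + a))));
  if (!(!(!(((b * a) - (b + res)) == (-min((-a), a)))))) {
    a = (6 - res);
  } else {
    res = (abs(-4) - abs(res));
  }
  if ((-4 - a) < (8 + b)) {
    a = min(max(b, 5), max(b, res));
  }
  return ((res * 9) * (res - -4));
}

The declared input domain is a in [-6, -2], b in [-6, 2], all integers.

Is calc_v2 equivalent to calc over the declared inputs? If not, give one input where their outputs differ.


The two are interchangeable: min/max/abs usage differs; and boolean connective usage differs, and every declared input agrees.
One worked example (a=-4, b=-4) — calc: res = 12; (((b * a) - (b + res)) == abs(a)) -> false; a = -6; ((-4 - a) < (b + 8)) -> true; a = 5; return 1728; calc_v2: res = 12; (!(!(!(((b * a) - (b + res)) == (-min((-a), a)))))) -> true; a = -6; ((-4 - a) < (8 + b)) -> true; a = 5; return 1728; agreement on 1728.
Across all 45 domain points the two functions coincide.
verdict: equivalent


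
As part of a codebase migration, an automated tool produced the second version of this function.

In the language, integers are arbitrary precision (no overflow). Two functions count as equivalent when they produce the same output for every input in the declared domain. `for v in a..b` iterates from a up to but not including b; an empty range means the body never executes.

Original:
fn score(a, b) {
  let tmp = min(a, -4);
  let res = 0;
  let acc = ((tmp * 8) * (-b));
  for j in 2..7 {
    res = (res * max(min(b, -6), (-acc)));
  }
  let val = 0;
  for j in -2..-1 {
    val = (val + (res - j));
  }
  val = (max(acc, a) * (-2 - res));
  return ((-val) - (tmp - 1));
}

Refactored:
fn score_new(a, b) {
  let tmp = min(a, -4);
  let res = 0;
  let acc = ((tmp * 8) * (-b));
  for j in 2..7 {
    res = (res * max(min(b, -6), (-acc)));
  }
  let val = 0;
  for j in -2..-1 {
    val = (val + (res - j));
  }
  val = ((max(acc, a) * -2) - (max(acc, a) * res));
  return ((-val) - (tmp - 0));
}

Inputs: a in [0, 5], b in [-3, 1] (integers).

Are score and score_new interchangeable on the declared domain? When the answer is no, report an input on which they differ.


a=0, b=-3 yields 5 from score but 4 from score_new.
verdict: not equivalent; witness: a=0, b=-3


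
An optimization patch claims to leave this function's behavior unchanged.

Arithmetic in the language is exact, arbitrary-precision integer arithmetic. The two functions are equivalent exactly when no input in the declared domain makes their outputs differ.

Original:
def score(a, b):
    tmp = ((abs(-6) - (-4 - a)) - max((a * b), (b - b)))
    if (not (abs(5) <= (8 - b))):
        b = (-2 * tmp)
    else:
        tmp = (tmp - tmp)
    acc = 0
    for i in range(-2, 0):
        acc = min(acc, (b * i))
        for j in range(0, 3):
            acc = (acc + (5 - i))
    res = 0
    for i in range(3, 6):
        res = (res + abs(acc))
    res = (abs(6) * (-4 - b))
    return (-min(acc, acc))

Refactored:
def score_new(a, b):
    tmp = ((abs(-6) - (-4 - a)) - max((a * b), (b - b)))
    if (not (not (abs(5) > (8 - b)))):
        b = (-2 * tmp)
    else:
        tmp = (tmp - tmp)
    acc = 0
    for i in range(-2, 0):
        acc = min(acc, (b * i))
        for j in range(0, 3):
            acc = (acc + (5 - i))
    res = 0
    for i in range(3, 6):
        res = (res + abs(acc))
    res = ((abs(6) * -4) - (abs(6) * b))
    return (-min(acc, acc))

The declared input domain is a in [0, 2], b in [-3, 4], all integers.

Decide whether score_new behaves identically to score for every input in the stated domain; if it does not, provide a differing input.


Differences: min/max/abs usage differs; arithmetic usage differs; constant usage differs; boolean connective usage differs; comparison usage differs — yet all 24 inputs agree.
verdict: equivalent


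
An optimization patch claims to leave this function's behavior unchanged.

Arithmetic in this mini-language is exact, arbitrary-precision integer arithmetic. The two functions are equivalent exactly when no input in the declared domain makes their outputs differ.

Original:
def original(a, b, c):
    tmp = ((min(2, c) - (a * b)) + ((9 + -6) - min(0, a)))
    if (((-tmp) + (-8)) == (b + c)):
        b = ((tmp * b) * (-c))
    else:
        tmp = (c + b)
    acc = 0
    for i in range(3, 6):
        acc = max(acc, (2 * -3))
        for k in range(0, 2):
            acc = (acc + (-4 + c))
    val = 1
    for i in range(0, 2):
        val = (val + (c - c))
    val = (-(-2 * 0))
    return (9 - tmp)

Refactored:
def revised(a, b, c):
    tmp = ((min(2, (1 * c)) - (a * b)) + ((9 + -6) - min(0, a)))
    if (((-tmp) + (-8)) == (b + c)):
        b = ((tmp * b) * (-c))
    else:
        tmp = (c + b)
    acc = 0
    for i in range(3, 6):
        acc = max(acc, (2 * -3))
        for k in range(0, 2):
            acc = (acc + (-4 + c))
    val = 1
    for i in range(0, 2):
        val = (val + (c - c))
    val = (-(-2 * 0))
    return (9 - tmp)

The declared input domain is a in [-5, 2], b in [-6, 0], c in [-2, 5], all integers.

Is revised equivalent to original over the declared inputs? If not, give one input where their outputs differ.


The two versions differ — the changes include arithmetic usage differs, and constant usage differs.
As a probe, take a=1, b=-5, c=2: original runs tmp := 10 | (((-tmp) + (-8)) == (b + c)): false | tmp := -3 | acc := 0 | iter i=3: | acc := 0 | iter k=0: | acc := -2 | iter k=1: | acc := -4 | iter i=4: | acc := -4 | iter k=0: | acc := -6 | iter k=1: | acc := -8 | iter i=5: | acc := -6 | iter k=0: | acc := -8 | iter k=1: | acc := -10 | val := 1 | iter i=0: | val := 1 | iter i=1: | val := 1 | val := 0 | result 12; revised runs tmp := 10 | (((-tmp) + (-8)) == (b + c)): false | tmp := -3 | acc := 0 | iter i=3: | acc := 0 | iter k=0: | acc := -2 | iter k=1: | acc := -4 | iter i=4: | acc := -4 | iter k=0: | acc := -6 | iter k=1: | acc := -8 | iter i=5: | acc := -6 | iter k=0: | acc := -8 | iter k=1: | acc := -10 | val := 1 | iter i=0: | val := 1 | iter i=1: | val := 1 | val := 0 | result 12; both end at 12.
Across all 448 domain points the two functions coincide.
verdict: equivalent


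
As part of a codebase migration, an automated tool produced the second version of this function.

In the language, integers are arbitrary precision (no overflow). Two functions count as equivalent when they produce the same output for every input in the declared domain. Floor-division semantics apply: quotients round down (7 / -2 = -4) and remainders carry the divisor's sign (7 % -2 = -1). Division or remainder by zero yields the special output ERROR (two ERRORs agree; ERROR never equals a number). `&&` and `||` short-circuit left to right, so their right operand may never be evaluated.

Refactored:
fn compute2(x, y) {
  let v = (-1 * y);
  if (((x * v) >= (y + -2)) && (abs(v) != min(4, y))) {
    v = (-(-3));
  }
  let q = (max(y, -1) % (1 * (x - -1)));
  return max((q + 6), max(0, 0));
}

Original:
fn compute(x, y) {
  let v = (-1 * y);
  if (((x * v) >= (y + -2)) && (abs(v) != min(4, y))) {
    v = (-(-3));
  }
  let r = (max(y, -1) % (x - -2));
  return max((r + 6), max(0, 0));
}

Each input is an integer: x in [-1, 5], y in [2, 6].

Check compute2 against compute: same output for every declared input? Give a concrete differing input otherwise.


These are not equivalent — on x=-1, y=2 the outputs split (6 vs ERROR).
compute: v = -2; (((x * v) >= (y + -2)) && (abs(v) != min(4, y))) -> false; r = 0; return 6
compute2: v = -2; (((x * v) >= (y + -2)) && (abs(v) != min(4, y))) -> false; division by zero -> ERROR
verdict: not equivalent; witness: x=-1, y=2


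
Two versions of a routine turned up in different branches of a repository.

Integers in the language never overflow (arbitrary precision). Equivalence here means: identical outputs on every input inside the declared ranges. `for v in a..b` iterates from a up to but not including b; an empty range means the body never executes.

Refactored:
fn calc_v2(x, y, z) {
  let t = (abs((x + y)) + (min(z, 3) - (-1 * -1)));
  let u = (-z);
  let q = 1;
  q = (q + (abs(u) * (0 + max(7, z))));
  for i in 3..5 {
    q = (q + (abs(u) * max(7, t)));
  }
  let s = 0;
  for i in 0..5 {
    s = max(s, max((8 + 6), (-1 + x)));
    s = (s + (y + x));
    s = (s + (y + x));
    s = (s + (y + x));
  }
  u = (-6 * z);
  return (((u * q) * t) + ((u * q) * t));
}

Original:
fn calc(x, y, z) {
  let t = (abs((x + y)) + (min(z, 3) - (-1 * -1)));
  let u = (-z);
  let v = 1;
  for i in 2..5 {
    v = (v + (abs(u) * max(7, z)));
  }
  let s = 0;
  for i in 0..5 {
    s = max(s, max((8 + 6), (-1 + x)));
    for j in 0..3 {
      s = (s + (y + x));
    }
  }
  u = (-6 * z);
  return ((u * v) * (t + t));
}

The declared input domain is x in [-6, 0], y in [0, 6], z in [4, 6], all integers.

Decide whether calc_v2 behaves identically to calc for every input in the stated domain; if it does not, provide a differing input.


These are not equivalent — on x=-6, y=0, z=4 the outputs split (-32640 vs -35712).
calc: t = 8; u = -4; v = 1; [i=2]; v = 29; [i=3]; v = 57; [i=4]; v = 85; s = 0; [i=0]; s = 14; [j=0]; s = 8; [j=1]; s = 2; [j=2]; s = -4; [i=1]; s = 14; [j=0]; s = 8; [j=1]; s = 2; [j=2]; s = -4; [i=2]; s = 14; [j=0]; s = 8; [j=1]; s = 2; [j=2]; s = -4; [i=3]; s = 14; [j=0]; s = 8; [j=1]; s = 2; [j=2]; s = -4; [i=4]; s = 14; [j=0]; s = 8; [j=1]; s = 2; [j=2]; s = -4; u = -24; return -32640
calc_v2: t = 8; u = -4; q = 1; q = 29; [i=3]; q = 61; [i=4]; q = 93; s = 0; [i=0]; s = 14; s = 8; s = 2; s = -4; [i=1]; s = 14; s = 8; s = 2; s = -4; [i=2]; s = 14; s = 8; s = 2; s = -4; [i=3]; s = 14; s = 8; s = 2; s = -4; [i=4]; s = 14; s = 8; s = 2; s = -4; u = -24; return -35712
verdict: not equivalent; witness: x=-6, y=0, z=4


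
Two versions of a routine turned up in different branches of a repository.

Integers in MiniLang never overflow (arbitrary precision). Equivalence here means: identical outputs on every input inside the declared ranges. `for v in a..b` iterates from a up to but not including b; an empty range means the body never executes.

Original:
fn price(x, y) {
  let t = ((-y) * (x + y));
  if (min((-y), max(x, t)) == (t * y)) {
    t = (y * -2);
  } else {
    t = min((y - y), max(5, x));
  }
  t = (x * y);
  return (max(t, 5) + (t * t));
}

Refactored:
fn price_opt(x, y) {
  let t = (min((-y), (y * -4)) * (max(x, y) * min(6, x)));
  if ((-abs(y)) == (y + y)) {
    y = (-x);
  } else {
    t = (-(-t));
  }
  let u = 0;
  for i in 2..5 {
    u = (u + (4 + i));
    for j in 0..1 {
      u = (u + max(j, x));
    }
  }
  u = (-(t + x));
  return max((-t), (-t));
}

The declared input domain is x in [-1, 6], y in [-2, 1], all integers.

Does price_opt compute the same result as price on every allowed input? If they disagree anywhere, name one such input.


The rewrite breaks on x=-1, y=-2, where the results are 9 and -2.
price: t=-6, then (min((-y), max(x, t)) == (t * y)) is false, then t=0, then t=2, then returns 9
price_opt: t=2, then ((-abs(y)) == (y + y)) is false, then t=2, then u=0, then (i=2), then u=6, then (j=0), then u=6, then (i=3), then u=13, then (j=0), then u=13, then (i=4), then u=21, then (j=0), then u=21, then u=-1, then returns -2
verdict: not equivalent; witness: x=-1, y=-2


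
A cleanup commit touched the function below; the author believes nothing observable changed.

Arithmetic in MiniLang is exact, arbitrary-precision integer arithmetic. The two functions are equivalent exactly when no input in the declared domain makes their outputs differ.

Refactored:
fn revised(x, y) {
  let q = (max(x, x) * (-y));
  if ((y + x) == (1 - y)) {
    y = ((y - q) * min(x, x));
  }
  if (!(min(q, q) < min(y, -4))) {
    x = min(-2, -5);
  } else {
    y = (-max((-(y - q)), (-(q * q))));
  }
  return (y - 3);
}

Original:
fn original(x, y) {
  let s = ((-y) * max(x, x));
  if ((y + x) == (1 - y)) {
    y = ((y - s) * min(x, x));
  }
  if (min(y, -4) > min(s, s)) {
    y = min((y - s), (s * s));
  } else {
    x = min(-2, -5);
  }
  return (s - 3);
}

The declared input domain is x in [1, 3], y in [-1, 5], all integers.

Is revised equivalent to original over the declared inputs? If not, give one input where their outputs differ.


These are not equivalent — on x=1, y=-1 the outputs split (-2 vs -4).
original: s := 1 | ((y + x) == (1 - y)): false | (min(y, -4) > min(s, s)): false | x := -5 | result -2
revised: q := 1 | ((y + x) == (1 - y)): false | (!(min(q, q) < min(y, -4))): true | x := -5 | result -4
verdict: not equivalent; witness: x=1, y=-1


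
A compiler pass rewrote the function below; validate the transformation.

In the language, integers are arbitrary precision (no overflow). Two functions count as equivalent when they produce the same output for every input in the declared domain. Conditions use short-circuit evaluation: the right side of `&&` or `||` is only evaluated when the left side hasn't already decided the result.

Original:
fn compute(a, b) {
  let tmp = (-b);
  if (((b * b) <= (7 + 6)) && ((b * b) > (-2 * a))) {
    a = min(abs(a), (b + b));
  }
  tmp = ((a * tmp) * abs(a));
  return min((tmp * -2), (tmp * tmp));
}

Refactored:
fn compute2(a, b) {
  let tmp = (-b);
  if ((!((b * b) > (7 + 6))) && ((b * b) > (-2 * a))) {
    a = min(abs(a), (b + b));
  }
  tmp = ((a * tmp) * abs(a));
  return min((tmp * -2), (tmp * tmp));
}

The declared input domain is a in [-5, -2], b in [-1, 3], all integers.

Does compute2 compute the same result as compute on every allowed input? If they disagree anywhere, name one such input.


Changes here: comparison usage differs, and boolean connective usage differs; the full 20-point sweep finds no disagreement.
verdict: equivalent


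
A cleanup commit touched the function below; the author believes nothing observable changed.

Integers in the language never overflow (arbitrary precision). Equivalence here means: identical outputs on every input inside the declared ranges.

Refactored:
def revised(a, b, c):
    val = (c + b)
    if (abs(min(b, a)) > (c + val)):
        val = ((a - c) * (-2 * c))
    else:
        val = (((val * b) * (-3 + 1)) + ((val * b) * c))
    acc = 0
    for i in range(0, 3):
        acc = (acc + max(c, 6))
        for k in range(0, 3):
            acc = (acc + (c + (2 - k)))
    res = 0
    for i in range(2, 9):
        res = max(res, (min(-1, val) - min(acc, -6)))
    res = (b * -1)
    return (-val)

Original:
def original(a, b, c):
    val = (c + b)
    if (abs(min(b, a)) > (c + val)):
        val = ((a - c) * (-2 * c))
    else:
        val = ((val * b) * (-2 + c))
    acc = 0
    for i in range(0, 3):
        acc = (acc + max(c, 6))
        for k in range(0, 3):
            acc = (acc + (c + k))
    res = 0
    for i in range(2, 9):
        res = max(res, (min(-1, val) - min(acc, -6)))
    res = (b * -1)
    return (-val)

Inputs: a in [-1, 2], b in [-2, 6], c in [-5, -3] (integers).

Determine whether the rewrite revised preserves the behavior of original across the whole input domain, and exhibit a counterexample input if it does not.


Equivalent — the differences include arithmetic usage differs; constant usage differs, yet no declared input distinguishes the two.
As a probe, take a=2, b=3, c=-3: original runs val=0, then (abs(min(b, a)) > (c + val)) is true, then val=30, then acc=0, then (i=0), then acc=6, then (k=0), then acc=3, then (k=1), then acc=1, then (k=2), then acc=0, then (i=1), then acc=6, then (k=0), then acc=3, then (k=1), then acc=1, then (k=2), then acc=0, then (i=2), then acc=6, then (k=0), then acc=3, then (k=1), then acc=1, then (k=2), then acc=0, then res=0, then (i=2), then res=5, then (i=3), then res=5, then (i=4), then res=5, then (i=5), then res=5, then (i=6), then res=5, then (i=7), then res=5, then (i=8), then res=5, then res=-3, then returns -30; revised runs val=0, then (abs(min(b, a)) > (c + val)) is true, then val=30, then acc=0, then (i=0), then acc=6, then (k=0), then acc=5, then (k=1), then acc=3, then (k=2), then acc=0, then (i=1), then acc=6, then (k=0), then acc=5, then (k=1), then acc=3, then (k=2), then acc=0, then (i=2), then acc=6, then (k=0), then acc=5, then (k=1), then acc=3, then (k=2), then acc=0, then res=0, then (i=2), then res=5, then (i=3), then res=5, then (i=4), then res=5, then (i=5), then res=5, then (i=6), then res=5, then (i=7), then res=5, then (i=8), then res=5, then res=-3, then returns -30; both end at -30.
Sweeping the whole domain (108 inputs) finds no disagreement.
verdict: equivalent


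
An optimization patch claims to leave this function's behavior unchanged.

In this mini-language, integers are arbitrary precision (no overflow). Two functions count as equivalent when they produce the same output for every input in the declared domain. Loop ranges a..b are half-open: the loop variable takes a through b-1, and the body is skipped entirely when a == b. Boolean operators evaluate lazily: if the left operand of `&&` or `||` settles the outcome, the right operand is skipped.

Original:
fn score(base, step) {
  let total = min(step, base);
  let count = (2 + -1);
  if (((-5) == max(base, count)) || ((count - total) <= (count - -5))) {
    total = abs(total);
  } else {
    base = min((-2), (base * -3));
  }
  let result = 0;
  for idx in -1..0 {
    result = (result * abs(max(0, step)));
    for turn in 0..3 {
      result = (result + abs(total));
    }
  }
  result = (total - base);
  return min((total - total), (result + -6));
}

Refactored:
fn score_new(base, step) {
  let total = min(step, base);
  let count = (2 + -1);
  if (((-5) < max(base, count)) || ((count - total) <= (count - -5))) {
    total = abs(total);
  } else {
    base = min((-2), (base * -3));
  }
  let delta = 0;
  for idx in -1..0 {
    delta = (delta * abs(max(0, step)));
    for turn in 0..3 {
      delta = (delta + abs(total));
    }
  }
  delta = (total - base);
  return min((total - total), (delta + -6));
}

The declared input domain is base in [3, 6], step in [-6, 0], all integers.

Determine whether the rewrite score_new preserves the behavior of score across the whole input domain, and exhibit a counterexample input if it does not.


Not equivalent: base=4, step=-6 separates them (0 vs -4).
score: total becomes -6; next count becomes 1; next (((-5) == max(base, count)) || ((count - total) <= (count - -5))) evaluates to false; next base becomes -12; next result becomes 0; next at idx=-1:; next result becomes 0; next at turn=0:; next result becomes 6; next at turn=1:; next result becomes 12; next at turn=2:; next result becomes 18; next result becomes 6; next final value 0
score_new: total becomes -6; next count becomes 1; next (((-5) < max(base, count)) || ((count - total) <= (count - -5))) evaluates to true; next total becomes 6; next delta becomes 0; next at idx=-1:; next delta becomes 0; next at turn=0:; next delta becomes 6; next at turn=1:; next delta becomes 12; next at turn=2:; next delta becomes 18; next delta becomes 2; next final value -4
verdict: not equivalent; witness: base=4, step=-6
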